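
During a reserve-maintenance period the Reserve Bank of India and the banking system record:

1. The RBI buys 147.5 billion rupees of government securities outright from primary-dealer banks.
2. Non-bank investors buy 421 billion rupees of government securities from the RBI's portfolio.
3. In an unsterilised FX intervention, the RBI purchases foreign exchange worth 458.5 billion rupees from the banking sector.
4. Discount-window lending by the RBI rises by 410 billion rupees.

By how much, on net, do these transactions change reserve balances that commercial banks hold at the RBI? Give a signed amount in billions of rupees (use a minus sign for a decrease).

+595 billion

OMO purchase (from banks) 147.5 billion rupees: the RBI pays by crediting reserve accounts → +147.5B.
Asset sale (to non-banks) 421 billion rupees: the non-bank buyers' banks settle from reserves → −421B.
FX purchase 458.5 billion rupees: the RBI pays by crediting reserve accounts → +458.5B.
Discount-window loan 410 billion rupees: the loan is credited to the bank's reserve account → +410B.
Net: 147.5 − 421 + 458.5 + 410 = +595 billion.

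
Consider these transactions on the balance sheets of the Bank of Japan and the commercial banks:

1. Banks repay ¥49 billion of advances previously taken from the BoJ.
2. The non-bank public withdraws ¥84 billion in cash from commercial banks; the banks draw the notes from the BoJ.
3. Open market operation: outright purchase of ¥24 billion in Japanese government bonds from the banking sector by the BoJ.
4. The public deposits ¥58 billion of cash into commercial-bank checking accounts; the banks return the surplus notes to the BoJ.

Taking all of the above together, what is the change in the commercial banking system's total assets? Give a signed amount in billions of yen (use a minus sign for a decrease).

-¥75 billion

BoJ balance sheet:
  Assets:      Securities +¥24B, Loans to banks −¥49B
  Liabilities: Bank reserves −¥51B, Currency in circulation +¥26B
Commercial banking system:
  Assets:      Reserves at CB −¥51B, Securities −¥24B
  Liabilities: Checkable deposits −¥26B, Borrowings from CB −¥49B
Change in total bank assets = -¥75 billion.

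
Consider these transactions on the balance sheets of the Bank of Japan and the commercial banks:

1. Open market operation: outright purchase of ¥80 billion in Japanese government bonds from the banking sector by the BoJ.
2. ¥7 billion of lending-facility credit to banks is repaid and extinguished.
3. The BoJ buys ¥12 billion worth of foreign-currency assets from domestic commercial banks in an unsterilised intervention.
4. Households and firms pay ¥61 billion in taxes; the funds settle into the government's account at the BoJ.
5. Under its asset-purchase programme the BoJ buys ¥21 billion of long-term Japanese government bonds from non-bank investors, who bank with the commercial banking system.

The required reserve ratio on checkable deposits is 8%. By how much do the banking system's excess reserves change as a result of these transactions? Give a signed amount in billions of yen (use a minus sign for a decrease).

OMO purchase (from banks) ¥80 billion: reserves +¥80B, deposits 0.
Discount-window repayment ¥7 billion: reserves −¥7B, deposits 0.
FX purchase ¥12 billion: reserves +¥12B, deposits 0.
Government account inflow ¥61 billion: reserves −¥61B, deposits −¥61B.
Asset purchase (from non-banks) ¥21 billion: reserves +¥21B, deposits +¥21B.
Totals: Δreserves = +¥45B, Δdeposits = −¥40B.
Δrequired reserves = 8% × −¥40B = −¥3.2B.
Δexcess reserves = Δreserves − Δrequired = +¥45B − (−¥3.2B) = +¥48.2 billion.

+¥48.2 billion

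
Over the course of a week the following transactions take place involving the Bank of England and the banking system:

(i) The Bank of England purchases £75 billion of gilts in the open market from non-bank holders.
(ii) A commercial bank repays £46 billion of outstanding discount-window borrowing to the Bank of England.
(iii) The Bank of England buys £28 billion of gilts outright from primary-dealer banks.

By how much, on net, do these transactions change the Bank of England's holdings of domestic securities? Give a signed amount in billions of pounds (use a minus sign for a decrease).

Asset purchase (from non-banks) £75 billion: securities added to the Bank of England's portfolio → +£75B.
Discount-window repayment £46 billion: the Bank of England's securities portfolio is untouched → 0.
OMO purchase (from banks) £28 billion: securities added to the Bank of England's portfolio → +£28B.
Net: 75 + 0 + 28 = +£103 billion.

+£103 billion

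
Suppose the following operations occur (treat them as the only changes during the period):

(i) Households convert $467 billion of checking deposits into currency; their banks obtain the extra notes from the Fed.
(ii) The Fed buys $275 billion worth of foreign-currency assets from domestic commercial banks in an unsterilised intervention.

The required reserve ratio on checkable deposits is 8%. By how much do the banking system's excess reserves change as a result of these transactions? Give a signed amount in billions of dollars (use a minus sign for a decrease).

-$154.64 billion

Currency withdrawal $467 billion: reserves −$467B, deposits −$467B.
FX purchase $275 billion: reserves +$275B, deposits 0.
Totals: Δreserves = −$192B, Δdeposits = −$467B.
Δrequired reserves = 8% × −$467B = −$37.36B.
Δexcess reserves = Δreserves − Δrequired = −$192B − (−$37.36B) = -$154.64 billion.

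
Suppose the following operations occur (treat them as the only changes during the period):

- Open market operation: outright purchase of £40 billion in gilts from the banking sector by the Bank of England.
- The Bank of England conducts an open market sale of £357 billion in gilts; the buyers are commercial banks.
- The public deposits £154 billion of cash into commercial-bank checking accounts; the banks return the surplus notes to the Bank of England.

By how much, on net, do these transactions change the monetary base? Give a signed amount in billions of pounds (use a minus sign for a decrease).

-£317 billion

Bank of England balance sheet:
  Assets:      Securities −£317B
  Liabilities: Bank reserves −£163B, Currency in circulation −£154B
Monetary base = currency + reserves: −£154B + (−£163B) = -£317 billion.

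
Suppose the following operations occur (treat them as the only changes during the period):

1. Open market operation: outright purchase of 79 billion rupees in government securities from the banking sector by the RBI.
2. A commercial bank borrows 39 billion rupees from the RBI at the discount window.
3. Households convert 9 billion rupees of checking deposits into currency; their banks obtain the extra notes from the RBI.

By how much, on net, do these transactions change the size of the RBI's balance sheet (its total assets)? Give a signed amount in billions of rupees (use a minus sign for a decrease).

+118 billion

RBI balance sheet:
  Assets:      Securities +79B, Loans to banks +39B
  Liabilities: Bank reserves +109B, Currency in circulation +9B
Commercial banking system:
  Assets:      Reserves at CB +109B, Securities −79B
  Liabilities: Checkable deposits −9B, Borrowings from CB +39B
Change in total RBI assets = +118 billion.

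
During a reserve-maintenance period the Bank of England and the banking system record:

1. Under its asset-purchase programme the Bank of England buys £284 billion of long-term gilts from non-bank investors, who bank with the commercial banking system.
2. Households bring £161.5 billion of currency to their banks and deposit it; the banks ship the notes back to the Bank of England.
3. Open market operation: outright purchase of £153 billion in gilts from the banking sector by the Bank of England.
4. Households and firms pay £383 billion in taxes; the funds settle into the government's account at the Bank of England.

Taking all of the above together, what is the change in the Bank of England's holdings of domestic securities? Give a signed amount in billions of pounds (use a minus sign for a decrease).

Asset purchase (from non-banks) £284 billion: securities added to the Bank of England's portfolio → +£284B.
Currency deposit £161.5 billion: the Bank of England's securities portfolio is untouched → 0.
OMO purchase (from banks) £153 billion: securities added to the Bank of England's portfolio → +£153B.
Government account inflow £383 billion: the Bank of England's securities portfolio is untouched → 0.
Net: 284 + 0 + 153 + 0 = +£437 billion.

+£437 billion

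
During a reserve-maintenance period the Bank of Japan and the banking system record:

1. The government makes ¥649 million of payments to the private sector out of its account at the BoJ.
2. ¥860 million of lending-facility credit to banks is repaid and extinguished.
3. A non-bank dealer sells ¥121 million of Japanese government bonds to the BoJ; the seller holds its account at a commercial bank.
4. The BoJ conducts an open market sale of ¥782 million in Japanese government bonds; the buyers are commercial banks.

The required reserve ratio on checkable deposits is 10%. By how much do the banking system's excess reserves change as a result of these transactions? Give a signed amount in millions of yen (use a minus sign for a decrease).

-¥949 million

Government spending ¥649 million: reserves +¥649M, deposits +¥649M.
Discount-window repayment ¥860 million: reserves −¥860M, deposits 0.
Asset purchase (from non-banks) ¥121 million: reserves +¥121M, deposits +¥121M.
OMO sale (to banks) ¥782 million: reserves −¥782M, deposits 0.
Totals: Δreserves = −¥872M, Δdeposits = +¥770M.
Δrequired reserves = 10% × +¥770M = +¥77M.
Δexcess reserves = Δreserves − Δrequired = −¥872M − (+¥77M) = -¥949 million.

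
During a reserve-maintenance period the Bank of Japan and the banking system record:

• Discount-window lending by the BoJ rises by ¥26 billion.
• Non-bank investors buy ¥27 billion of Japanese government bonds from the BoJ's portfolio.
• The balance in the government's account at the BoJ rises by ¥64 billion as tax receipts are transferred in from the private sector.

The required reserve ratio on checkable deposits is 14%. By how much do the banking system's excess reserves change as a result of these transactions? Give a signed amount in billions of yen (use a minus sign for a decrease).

-¥52.26 billion

Discount-window loan ¥26 billion: reserves +¥26B, deposits 0.
Asset sale (to non-banks) ¥27 billion: reserves −¥27B, deposits −¥27B.
Government account inflow ¥64 billion: reserves −¥64B, deposits −¥64B.
Totals: Δreserves = −¥65B, Δdeposits = −¥91B.
Δrequired reserves = 14% × −¥91B = −¥12.74B.
Δexcess reserves = Δreserves − Δrequired = −¥65B − (−¥12.74B) = -¥52.26 billion.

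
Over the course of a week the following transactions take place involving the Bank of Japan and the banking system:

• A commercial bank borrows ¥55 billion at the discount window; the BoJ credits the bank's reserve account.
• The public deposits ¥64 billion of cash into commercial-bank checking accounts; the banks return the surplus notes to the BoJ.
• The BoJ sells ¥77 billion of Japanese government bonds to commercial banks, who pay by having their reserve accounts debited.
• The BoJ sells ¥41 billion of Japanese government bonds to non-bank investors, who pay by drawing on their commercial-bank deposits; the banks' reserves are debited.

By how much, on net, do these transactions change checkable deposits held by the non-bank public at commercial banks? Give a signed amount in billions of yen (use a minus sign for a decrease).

Discount-window loan ¥55 billion: the counterparty is a bank, so public deposits are unchanged → 0.
Currency deposit ¥64 billion: non-bank counterparties' bank balances rise → +¥64B.
OMO sale (to banks) ¥77 billion: the counterparty is a bank, so public deposits are unchanged → 0.
Asset sale (to non-banks) ¥41 billion: non-bank counterparties' bank balances fall → −¥41B.
Net: 0 + 64 + 0 − 41 = +¥23 billion.

+¥23 billion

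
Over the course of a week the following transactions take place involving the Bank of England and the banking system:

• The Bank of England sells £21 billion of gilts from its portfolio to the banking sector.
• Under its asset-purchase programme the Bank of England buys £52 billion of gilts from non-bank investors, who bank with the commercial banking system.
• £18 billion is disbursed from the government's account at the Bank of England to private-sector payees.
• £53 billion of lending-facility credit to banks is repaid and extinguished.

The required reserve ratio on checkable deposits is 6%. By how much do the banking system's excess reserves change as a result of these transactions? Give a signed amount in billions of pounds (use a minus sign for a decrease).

-£8.2 billion

OMO sale (to banks) £21 billion: reserves −£21B, deposits 0.
Asset purchase (from non-banks) £52 billion: reserves +£52B, deposits +£52B.
Government spending £18 billion: reserves +£18B, deposits +£18B.
Discount-window repayment £53 billion: reserves −£53B, deposits 0.
Totals: Δreserves = −£4B, Δdeposits = +£70B.
Δrequired reserves = 6% × +£70B = +£4.2B.
Δexcess reserves = Δreserves − Δrequired = −£4B − (+£4.2B) = -£8.2 billion.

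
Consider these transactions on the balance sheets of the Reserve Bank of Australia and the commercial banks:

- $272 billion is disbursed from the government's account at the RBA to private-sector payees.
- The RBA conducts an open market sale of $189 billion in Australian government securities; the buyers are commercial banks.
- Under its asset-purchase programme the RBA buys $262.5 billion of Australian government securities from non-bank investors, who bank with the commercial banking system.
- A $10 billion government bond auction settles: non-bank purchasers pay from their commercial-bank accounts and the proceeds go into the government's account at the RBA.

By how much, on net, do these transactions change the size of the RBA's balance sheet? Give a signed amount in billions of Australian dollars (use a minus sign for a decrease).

Government spending $272 billion: only the composition of liabilities changes → 0.
OMO sale (to banks) $189 billion: an RBA asset is shed → −$189B.
Asset purchase (from non-banks) $262.5 billion: an RBA asset is acquired → +$262.5B.
Government account inflow $10 billion: only the composition of liabilities changes → 0.
Net: 0 − 189 + 262.5 + 0 = +$73.5 billion.

+$73.5 billion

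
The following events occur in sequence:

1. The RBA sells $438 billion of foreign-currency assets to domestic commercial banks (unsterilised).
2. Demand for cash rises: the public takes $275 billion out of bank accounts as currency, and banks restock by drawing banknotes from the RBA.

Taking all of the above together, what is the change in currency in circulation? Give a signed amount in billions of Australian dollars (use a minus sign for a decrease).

RBA balance sheet:
  Assets:      Foreign assets −$438B
  Liabilities: Bank reserves −$713B, Currency in circulation +$275B
Commercial banking system:
  Assets:      Reserves at CB −$713B, Foreign assets +$438B
  Liabilities: Checkable deposits −$275B
So the change in currency in circulation is +$275 billion.

+$275 billion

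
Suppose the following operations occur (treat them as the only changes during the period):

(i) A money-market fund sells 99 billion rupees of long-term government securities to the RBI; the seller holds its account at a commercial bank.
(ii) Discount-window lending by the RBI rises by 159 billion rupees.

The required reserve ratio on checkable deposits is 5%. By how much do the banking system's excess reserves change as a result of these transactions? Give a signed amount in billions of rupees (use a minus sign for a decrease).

+253.05 billion

Asset purchase (from non-banks) 99 billion rupees: reserves +99B, deposits +99B.
Discount-window loan 159 billion rupees: reserves +159B, deposits 0.
Totals: Δreserves = +258B, Δdeposits = +99B.
Δrequired reserves = 5% × +99B = +4.95B.
Δexcess reserves = Δreserves − Δrequired = +258B − (+4.95B) = +253.05 billion.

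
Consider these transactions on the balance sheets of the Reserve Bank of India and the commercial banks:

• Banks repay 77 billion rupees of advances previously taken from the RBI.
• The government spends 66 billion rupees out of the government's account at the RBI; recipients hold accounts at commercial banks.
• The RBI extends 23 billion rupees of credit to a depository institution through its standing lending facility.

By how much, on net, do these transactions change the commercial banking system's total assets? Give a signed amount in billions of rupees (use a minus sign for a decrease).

+12 billion

RBI balance sheet:
  Assets:      Loans to banks −54B
  Liabilities: Bank reserves +12B, Government deposits −66B
Commercial banking system:
  Assets:      Reserves at CB +12B
  Liabilities: Checkable deposits +66B, Borrowings from CB −54B
Change in total bank assets = +12 billion.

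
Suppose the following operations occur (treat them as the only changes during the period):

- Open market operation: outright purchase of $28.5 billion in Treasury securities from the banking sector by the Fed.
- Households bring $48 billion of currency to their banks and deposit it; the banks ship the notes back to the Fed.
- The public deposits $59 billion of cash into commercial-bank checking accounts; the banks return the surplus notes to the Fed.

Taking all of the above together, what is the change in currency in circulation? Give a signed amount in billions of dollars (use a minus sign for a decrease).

OMO purchase (from banks) $28.5 billion: no currency enters or leaves circulation → 0.
Currency deposit $48 billion: notes return to the central bank → −$48B.
Currency deposit $59 billion: notes return to the central bank → −$59B.
Net: 0 − 48 − 59 = -$107 billion.

-$107 billion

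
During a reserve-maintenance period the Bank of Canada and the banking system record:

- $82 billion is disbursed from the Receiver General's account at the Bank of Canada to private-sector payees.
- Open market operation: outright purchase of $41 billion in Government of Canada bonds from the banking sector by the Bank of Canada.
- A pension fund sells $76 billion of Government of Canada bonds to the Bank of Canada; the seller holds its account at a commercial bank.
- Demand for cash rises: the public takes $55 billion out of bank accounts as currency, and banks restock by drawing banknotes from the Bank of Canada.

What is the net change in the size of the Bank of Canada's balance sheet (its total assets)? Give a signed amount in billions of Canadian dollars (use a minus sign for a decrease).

Government spending $82 billion: only the composition of liabilities changes → 0.
OMO purchase (from banks) $41 billion: a Bank of Canada asset is acquired → +$41B.
Asset purchase (from non-banks) $76 billion: a Bank of Canada asset is acquired → +$76B.
Currency withdrawal $55 billion: only the composition of liabilities changes → 0.
Net: 0 + 41 + 76 + 0 = +$117 billion.

+$117 billion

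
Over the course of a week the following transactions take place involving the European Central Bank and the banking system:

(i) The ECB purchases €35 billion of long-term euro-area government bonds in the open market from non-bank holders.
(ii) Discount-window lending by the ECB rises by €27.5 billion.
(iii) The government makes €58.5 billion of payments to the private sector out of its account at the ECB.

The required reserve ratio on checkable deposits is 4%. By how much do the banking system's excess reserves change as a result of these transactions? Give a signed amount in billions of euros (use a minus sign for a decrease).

Asset purchase (from non-banks) €35 billion: reserves +€35B, deposits +€35B.
Discount-window loan €27.5 billion: reserves +€27.5B, deposits 0.
Government spending €58.5 billion: reserves +€58.5B, deposits +€58.5B.
Totals: Δreserves = +€121B, Δdeposits = +€93.5B.
Δrequired reserves = 4% × +€93.5B = +€3.74B.
Δexcess reserves = Δreserves − Δrequired = +€121B − (+€3.74B) = +€117.26 billion.

+€117.26 billion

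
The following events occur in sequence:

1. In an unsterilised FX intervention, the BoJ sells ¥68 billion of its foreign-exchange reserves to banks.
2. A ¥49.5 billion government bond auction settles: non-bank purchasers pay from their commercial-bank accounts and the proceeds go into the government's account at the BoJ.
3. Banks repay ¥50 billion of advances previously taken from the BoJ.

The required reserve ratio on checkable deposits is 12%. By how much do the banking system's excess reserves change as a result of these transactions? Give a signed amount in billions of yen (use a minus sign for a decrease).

FX sale ¥68 billion: reserves −¥68B, deposits 0.
Government account inflow ¥49.5 billion: reserves −¥49.5B, deposits −¥49.5B.
Discount-window repayment ¥50 billion: reserves −¥50B, deposits 0.
Totals: Δreserves = −¥167.5B, Δdeposits = −¥49.5B.
Δrequired reserves = 12% × −¥49.5B = −¥5.94B.
Δexcess reserves = Δreserves − Δrequired = −¥167.5B − (−¥5.94B) = -¥161.56 billion.

-¥161.56 billion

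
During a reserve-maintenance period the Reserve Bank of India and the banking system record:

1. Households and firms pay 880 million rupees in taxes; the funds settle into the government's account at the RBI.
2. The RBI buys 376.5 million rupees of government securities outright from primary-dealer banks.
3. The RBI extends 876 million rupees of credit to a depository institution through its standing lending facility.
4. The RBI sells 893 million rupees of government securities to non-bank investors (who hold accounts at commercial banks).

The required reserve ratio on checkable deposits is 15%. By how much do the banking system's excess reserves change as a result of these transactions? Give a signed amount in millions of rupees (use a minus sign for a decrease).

-254.55 million

Government account inflow 880 million rupees: reserves −880M, deposits −880M.
OMO purchase (from banks) 376.5 million rupees: reserves +376.5M, deposits 0.
Discount-window loan 876 million rupees: reserves +876M, deposits 0.
Asset sale (to non-banks) 893 million rupees: reserves −893M, deposits −893M.
Totals: Δreserves = −520.5M, Δdeposits = −1773M.
Δrequired reserves = 15% × −1773M = −265.95M.
Δexcess reserves = Δreserves − Δrequired = −520.5M − (−265.95M) = -254.55 million.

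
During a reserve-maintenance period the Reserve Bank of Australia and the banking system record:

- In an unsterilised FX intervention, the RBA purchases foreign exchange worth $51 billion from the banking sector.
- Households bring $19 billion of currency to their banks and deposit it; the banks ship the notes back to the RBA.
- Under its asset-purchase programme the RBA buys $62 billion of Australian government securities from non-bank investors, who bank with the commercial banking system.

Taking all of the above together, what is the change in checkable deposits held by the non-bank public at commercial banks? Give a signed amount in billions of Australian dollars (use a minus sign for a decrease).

+$81 billion

FX purchase $51 billion: the counterparty is a bank, so public deposits are unchanged → 0.
Currency deposit $19 billion: non-bank counterparties' bank balances rise → +$19B.
Asset purchase (from non-banks) $62 billion: non-bank counterparties' bank balances rise → +$62B.
Net: 0 + 19 + 62 = +$81 billion.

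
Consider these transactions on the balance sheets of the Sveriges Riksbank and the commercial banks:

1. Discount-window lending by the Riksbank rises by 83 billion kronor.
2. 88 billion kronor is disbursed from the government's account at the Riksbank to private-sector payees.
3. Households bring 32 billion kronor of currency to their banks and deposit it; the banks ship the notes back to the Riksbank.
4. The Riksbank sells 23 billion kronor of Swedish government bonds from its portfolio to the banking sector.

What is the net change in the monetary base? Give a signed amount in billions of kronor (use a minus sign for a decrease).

Riksbank balance sheet:
  Assets:      Securities −23B, Loans to banks +83B
  Liabilities: Bank reserves +180B, Currency in circulation −32B, Government deposits −88B
Commercial banking system:
  Assets:      Reserves at CB +180B, Securities +23B
  Liabilities: Checkable deposits +120B, Borrowings from CB +83B
Monetary base = currency + reserves: −32B + (+180B) = +148 billion.

+148 billion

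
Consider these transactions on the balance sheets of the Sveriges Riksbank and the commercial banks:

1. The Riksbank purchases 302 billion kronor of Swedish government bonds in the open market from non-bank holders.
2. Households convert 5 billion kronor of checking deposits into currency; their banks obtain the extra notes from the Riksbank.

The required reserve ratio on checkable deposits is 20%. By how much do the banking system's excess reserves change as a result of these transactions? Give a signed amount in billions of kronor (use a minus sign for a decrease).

Asset purchase (from non-banks) 302 billion kronor: reserves +302B, deposits +302B.
Currency withdrawal 5 billion kronor: reserves −5B, deposits −5B.
Totals: Δreserves = +297B, Δdeposits = +297B.
Δrequired reserves = 20% × +297B = +59.4B.
Δexcess reserves = Δreserves − Δrequired = +297B − (+59.4B) = +237.6 billion.

+237.6 billion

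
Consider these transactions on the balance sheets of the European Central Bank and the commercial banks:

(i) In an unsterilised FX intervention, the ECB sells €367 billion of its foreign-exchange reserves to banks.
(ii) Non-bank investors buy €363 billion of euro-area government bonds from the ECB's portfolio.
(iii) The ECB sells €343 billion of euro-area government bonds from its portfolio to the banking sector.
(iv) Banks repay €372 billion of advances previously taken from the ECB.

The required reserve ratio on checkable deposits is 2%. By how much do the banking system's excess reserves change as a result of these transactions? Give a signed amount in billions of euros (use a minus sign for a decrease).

-€1437.74 billion

FX sale €367 billion: reserves −€367B, deposits 0.
Asset sale (to non-banks) €363 billion: reserves −€363B, deposits −€363B.
OMO sale (to banks) €343 billion: reserves −€343B, deposits 0.
Discount-window repayment €372 billion: reserves −€372B, deposits 0.
Totals: Δreserves = −€1445B, Δdeposits = −€363B.
Δrequired reserves = 2% × −€363B = −€7.26B.
Δexcess reserves = Δreserves − Δrequired = −€1445B − (−€7.26B) = -€1437.74 billion.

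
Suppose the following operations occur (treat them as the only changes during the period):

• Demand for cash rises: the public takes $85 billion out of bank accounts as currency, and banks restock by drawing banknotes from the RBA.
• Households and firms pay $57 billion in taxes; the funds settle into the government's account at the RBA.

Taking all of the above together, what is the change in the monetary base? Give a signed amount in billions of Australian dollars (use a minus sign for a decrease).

-$57 billion

Currency withdrawal $85 billion: just a shift between currency and reserves — both are base money → 0.
Government account inflow $57 billion: reserves shift to a non-base liability → −$57B.
Net: 0 − 57 = -$57 billion.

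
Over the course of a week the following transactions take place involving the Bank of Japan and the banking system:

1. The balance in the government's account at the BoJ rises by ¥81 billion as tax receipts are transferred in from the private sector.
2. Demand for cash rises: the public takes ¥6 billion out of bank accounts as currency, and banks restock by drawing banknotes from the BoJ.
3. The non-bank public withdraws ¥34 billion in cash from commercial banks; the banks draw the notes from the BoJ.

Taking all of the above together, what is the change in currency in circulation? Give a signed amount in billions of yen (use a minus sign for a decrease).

+¥40 billion

Government account inflow ¥81 billion: no currency enters or leaves circulation → 0.
Currency withdrawal ¥6 billion: notes leave the central bank → +¥6B.
Currency withdrawal ¥34 billion: notes leave the central bank → +¥34B.
Net: 0 + 6 + 34 = +¥40 billion.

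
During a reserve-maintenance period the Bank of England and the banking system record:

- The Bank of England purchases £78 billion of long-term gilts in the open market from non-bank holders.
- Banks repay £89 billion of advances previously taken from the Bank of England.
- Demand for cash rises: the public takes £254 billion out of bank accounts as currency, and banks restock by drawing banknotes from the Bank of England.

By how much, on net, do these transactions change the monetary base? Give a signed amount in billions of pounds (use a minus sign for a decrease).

-£11 billion

Bank of England balance sheet:
  Assets:      Securities +£78B, Loans to banks −£89B
  Liabilities: Bank reserves −£265B, Currency in circulation +£254B
Commercial banking system:
  Assets:      Reserves at CB −£265B
  Liabilities: Checkable deposits −£176B, Borrowings from CB −£89B
Monetary base = currency + reserves: +£254B + (−£265B) = -£11 billion.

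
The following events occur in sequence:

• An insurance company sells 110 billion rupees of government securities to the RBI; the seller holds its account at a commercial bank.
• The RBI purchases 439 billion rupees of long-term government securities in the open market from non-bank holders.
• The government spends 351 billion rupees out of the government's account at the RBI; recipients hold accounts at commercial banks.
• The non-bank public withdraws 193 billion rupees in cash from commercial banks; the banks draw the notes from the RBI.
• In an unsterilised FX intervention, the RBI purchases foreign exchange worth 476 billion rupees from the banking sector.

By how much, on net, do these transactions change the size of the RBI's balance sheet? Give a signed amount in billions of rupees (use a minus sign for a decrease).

+1025 billion

Asset purchase (from non-banks) 110 billion rupees: an RBI asset is acquired → +110B.
Asset purchase (from non-banks) 439 billion rupees: an RBI asset is acquired → +439B.
Government spending 351 billion rupees: only the composition of liabilities changes → 0.
Currency withdrawal 193 billion rupees: only the composition of liabilities changes → 0.
FX purchase 476 billion rupees: an RBI asset is acquired → +476B.
Net: 110 + 439 + 0 + 0 + 476 = +1025 billion.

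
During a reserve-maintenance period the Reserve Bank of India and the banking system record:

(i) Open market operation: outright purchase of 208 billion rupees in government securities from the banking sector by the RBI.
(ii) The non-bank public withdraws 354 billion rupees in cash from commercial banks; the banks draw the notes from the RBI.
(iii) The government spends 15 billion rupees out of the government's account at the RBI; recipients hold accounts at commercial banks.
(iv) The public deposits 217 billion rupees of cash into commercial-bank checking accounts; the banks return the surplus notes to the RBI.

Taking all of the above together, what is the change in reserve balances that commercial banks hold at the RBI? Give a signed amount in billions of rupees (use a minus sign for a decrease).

OMO purchase (from banks) 208 billion rupees: the RBI pays by crediting reserve accounts → +208B.
Currency withdrawal 354 billion rupees: banks swap reserves for currency → −354B.
Government spending 15 billion rupees: government payments flow into bank reserve accounts → +15B.
Currency deposit 217 billion rupees: returned notes are swapped for reserve credit → +217B.
Net: 208 − 354 + 15 + 217 = +86 billion.

+86 billion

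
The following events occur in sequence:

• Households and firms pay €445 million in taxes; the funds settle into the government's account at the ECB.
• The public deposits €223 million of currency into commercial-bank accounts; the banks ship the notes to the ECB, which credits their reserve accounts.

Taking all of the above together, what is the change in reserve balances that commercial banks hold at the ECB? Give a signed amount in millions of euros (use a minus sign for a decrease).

-€222 million

Government account inflow €445 million: funds move from bank reserves into the government account → −€445M.
Currency deposit €223 million: returned notes are swapped for reserve credit → +€223M.
Net: −445 + 223 = -€222 million.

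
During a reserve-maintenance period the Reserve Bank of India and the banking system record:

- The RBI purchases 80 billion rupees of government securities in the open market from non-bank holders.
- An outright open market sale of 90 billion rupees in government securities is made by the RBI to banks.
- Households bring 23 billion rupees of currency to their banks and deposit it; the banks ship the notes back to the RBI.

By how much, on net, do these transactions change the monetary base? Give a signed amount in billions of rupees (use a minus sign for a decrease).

-10 billion

Asset purchase (from non-banks) 80 billion rupees: RBI balance sheet expands → +80B.
OMO sale (to banks) 90 billion rupees: RBI balance sheet contracts → −90B.
Currency deposit 23 billion rupees: just a shift between currency and reserves — both are base money → 0.
Net: 80 − 90 + 0 = -10 billion.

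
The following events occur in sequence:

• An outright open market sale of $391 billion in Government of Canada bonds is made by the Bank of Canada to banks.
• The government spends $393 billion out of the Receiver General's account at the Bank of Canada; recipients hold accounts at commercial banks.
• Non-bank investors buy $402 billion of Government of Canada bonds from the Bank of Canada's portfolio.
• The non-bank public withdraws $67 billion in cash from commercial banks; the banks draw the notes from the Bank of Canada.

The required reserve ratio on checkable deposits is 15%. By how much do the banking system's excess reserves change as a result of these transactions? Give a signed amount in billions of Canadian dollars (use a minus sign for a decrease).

-$455.6 billion

OMO sale (to banks) $391 billion: reserves −$391B, deposits 0.
Government spending $393 billion: reserves +$393B, deposits +$393B.
Asset sale (to non-banks) $402 billion: reserves −$402B, deposits −$402B.
Currency withdrawal $67 billion: reserves −$67B, deposits −$67B.
Totals: Δreserves = −$467B, Δdeposits = −$76B.
Δrequired reserves = 15% × −$76B = −$11.4B.
Δexcess reserves = Δreserves − Δrequired = −$467B − (−$11.4B) = -$455.6 billion.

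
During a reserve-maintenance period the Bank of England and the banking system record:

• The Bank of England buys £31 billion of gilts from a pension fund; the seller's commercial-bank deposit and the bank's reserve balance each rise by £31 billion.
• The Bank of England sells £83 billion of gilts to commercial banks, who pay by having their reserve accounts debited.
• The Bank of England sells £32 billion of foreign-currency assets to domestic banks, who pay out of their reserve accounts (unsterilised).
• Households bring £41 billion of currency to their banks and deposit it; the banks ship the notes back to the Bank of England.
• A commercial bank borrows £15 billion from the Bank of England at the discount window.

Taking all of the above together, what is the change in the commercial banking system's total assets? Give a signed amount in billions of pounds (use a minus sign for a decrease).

Bank of England balance sheet:
  Assets:      Securities −£52B, Loans to banks +£15B, Foreign assets −£32B
  Liabilities: Bank reserves −£28B, Currency in circulation −£41B
Commercial banking system:
  Assets:      Reserves at CB −£28B, Securities +£83B, Foreign assets +£32B
  Liabilities: Checkable deposits +£72B, Borrowings from CB +£15B
Change in total bank assets = +£87 billion.

+£87 billion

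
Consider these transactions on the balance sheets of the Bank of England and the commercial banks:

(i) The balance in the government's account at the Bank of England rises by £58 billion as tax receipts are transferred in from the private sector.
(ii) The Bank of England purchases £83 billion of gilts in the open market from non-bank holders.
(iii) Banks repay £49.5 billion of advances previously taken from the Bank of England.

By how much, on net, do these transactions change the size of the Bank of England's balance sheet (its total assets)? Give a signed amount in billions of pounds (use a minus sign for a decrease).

+£33.5 billion

Bank of England balance sheet:
  Assets:      Securities +£83B, Loans to banks −£49.5B
  Liabilities: Bank reserves −£24.5B, Government deposits +£58B
Change in total Bank of England assets = +£33.5 billion.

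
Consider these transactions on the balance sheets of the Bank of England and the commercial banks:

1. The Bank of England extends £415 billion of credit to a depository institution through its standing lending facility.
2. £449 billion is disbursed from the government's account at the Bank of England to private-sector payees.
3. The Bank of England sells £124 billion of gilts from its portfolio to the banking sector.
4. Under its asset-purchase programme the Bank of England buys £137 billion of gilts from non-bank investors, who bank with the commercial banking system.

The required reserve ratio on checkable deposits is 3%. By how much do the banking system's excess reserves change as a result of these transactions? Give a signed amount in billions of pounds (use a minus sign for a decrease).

+£859.42 billion

Discount-window loan £415 billion: reserves +£415B, deposits 0.
Government spending £449 billion: reserves +£449B, deposits +£449B.
OMO sale (to banks) £124 billion: reserves −£124B, deposits 0.
Asset purchase (from non-banks) £137 billion: reserves +£137B, deposits +£137B.
Totals: Δreserves = +£877B, Δdeposits = +£586B.
Δrequired reserves = 3% × +£586B = +£17.58B.
Δexcess reserves = Δreserves − Δrequired = +£877B − (+£17.58B) = +£859.42 billion.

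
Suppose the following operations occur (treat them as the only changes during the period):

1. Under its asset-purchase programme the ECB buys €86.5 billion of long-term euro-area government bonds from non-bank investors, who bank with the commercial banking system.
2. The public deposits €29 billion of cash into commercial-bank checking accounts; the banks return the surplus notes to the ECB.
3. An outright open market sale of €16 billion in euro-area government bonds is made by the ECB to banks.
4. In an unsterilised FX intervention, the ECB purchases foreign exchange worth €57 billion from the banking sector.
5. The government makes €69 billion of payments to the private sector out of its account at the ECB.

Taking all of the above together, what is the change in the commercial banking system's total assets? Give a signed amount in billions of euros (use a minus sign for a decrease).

ECB balance sheet:
  Assets:      Securities +€70.5B, Foreign assets +€57B
  Liabilities: Bank reserves +€225.5B, Currency in circulation −€29B, Government deposits −€69B
Commercial banking system:
  Assets:      Reserves at CB +€225.5B, Securities +€16B, Foreign assets −€57B
  Liabilities: Checkable deposits +€184.5B
Change in total bank assets = +€184.5 billion.

+€184.5 billion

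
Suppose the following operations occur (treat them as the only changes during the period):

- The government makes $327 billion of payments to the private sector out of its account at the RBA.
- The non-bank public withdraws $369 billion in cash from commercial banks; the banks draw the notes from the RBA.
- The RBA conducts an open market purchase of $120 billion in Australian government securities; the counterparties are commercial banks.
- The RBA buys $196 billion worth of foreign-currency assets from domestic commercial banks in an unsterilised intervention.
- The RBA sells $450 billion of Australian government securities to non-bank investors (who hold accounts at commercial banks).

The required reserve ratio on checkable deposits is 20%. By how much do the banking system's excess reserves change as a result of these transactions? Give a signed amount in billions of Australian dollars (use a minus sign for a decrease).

-$77.6 billion

Government spending $327 billion: reserves +$327B, deposits +$327B.
Currency withdrawal $369 billion: reserves −$369B, deposits −$369B.
OMO purchase (from banks) $120 billion: reserves +$120B, deposits 0.
FX purchase $196 billion: reserves +$196B, deposits 0.
Asset sale (to non-banks) $450 billion: reserves −$450B, deposits −$450B.
Totals: Δreserves = −$176B, Δdeposits = −$492B.
Δrequired reserves = 20% × −$492B = −$98.4B.
Δexcess reserves = Δreserves − Δrequired = −$176B − (−$98.4B) = -$77.6 billion.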